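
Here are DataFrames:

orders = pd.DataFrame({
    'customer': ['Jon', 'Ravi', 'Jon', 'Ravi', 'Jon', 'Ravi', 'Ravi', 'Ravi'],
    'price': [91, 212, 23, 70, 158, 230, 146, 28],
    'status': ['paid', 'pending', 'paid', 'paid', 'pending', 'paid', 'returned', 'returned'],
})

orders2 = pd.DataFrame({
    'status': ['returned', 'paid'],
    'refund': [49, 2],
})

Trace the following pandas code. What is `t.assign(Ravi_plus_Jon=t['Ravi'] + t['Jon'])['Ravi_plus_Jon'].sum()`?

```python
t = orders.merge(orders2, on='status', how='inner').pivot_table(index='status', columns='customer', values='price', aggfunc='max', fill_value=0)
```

merge on 'status' (how='inner') → 6 rows:
  customer  price    status  refund
0      Jon     91      paid       2
1      Jon     23      paid       2
2     Ravi     70      paid       2
3     Ravi    230      paid       2
4     Ravi    146  returned      49
5     Ravi     28  returned      49
pivot: rows=status, cols=customer, max(price):
customer  Jon  Ravi
status             
paid       91   230
returned    0   146
add column Ravi_plus_Jon = t['Ravi'] + t['Jon']:
customer  Jon  Ravi  Ravi_plus_Jon
status                            
paid       91   230            321
returned    0   146            146

467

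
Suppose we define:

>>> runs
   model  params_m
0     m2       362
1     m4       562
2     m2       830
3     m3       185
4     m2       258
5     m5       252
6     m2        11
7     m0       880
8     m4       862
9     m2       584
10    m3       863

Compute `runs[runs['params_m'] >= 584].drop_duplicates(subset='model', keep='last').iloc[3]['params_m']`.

filter rows where params_m >= 584:
   model  params_m
2     m2       830
7     m0       880
8     m4       862
9     m2       584
10    m3       863
drop duplicate model (keep=last):
   model  params_m
7     m0       880
8     m4       862
9     m2       584
10    m3       863
Then the value at position 3, column 'params_m': 863

863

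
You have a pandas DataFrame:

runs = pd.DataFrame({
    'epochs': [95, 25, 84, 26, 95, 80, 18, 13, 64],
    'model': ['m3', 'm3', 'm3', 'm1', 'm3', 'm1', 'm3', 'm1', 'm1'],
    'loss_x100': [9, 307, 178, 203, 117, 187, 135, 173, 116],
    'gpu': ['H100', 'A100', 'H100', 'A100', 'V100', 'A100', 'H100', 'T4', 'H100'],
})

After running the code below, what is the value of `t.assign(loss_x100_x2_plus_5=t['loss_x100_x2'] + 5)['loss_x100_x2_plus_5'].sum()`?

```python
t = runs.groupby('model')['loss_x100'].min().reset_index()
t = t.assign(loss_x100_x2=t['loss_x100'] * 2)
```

260

group by model, min of loss_x100:
model
m1    116
m3      9
Name: loss_x100, dtype: int64
reset_index():
  model  loss_x100
0    m1        116
1    m3          9
add column loss_x100_x2 = t['loss_x100'] * 2:
  model  loss_x100  loss_x100_x2
0    m1        116           232
1    m3          9            18
add column loss_x100_x2_plus_5 = t['loss_x100_x2'] + 5:
  model  loss_x100  loss_x100_x2  loss_x100_x2_plus_5
0    m1        116           232                  237
1    m3          9            18                   23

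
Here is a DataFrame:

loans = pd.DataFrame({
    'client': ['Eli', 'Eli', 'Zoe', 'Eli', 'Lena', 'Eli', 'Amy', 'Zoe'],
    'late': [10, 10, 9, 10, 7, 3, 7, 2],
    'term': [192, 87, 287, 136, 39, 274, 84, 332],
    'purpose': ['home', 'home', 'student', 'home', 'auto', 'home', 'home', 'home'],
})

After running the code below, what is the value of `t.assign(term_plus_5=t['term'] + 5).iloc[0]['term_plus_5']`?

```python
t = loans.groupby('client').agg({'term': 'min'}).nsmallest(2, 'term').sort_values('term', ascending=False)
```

group by client, min of term:
        term
client      
Amy       84
Eli       87
Lena      39
Zoe      287
take 2 rows with smallest term:
        term
client      
Lena      39
Amy       84
sort by term descending:
        term
client      
Amy       84
Lena      39
add column term_plus_5 = t['term'] + 5:
        term  term_plus_5
client                   
Amy       84           89
Lena      39           44
The value at position 0, column 'term_plus_5' is 89.

89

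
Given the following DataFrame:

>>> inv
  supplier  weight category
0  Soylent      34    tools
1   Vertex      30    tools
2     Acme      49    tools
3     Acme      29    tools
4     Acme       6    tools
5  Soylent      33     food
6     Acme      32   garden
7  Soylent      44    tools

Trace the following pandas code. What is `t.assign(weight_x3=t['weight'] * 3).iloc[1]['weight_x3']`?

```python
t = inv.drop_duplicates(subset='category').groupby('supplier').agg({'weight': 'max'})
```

102

drop duplicate category (keep=first):
  supplier  weight category
0  Soylent      34    tools
5  Soylent      33     food
6     Acme      32   garden
group by supplier, max of weight:
          weight
supplier        
Acme          32
Soylent       34
add column weight_x3 = t['weight'] * 3:
          weight  weight_x3
supplier                   
Acme          32         96
Soylent       34        102
Then the value at position 1, column 'weight_x3': 102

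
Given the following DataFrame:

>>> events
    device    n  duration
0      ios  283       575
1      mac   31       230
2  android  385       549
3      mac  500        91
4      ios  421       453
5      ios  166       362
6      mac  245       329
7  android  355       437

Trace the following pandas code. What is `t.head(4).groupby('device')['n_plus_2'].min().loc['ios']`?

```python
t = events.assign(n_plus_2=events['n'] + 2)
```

add column n_plus_2 = events['n'] + 2:
    device    n  duration  n_plus_2
0      ios  283       575       285
1      mac   31       230        33
2  android  385       549       387
3      mac  500        91       502
4      ios  421       453       423
5      ios  166       362       168
6      mac  245       329       247
7  android  355       437       357
take first 4 rows:
    device    n  duration  n_plus_2
0      ios  283       575       285
1      mac   31       230        33
2  android  385       549       387
3      mac  500        91       502
group by device, min of n_plus_2:
device
android    387
ios        285
mac         33
Name: n_plus_2, dtype: int64
The value at index 'ios' is 285.

285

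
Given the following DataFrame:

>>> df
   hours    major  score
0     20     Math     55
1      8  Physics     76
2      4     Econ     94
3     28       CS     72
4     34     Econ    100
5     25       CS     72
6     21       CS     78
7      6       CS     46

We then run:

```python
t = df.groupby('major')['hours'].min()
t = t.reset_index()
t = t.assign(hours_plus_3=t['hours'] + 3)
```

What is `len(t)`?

group by major, min of hours:
major
CS          6
Econ        4
Math       20
Physics     8
Name: hours, dtype: int64
reset_index():
     major  hours
0       CS      6
1     Econ      4
2     Math     20
3  Physics      8
add column hours_plus_3 = t['hours'] + 3:
     major  hours  hours_plus_3
0       CS      6             9
1     Econ      4             7
2     Math     20            23
3  Physics      8            11
Hence 4.

4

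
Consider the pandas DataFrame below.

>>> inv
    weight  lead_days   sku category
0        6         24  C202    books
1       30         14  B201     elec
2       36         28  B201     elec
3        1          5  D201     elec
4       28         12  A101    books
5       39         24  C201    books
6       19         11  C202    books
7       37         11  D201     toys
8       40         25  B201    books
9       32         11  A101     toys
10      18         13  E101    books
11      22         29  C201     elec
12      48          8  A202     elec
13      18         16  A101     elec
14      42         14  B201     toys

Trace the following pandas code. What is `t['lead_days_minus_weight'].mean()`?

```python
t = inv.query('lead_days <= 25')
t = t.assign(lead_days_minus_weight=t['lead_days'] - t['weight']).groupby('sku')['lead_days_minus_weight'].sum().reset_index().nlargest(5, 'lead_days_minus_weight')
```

filter rows where lead_days <= 25:
    weight  lead_days   sku category
0        6         24  C202    books
1       30         14  B201     elec
3        1          5  D201     elec
4       28         12  A101    books
5       39         24  C201    books
6       19         11  C202    books
7       37         11  D201     toys
8       40         25  B201    books
9       32         11  A101     toys
10      18         13  E101    books
12      48          8  A202     elec
13      18         16  A101     elec
14      42         14  B201     toys
add column lead_days_minus_weight = t['lead_days'] - t['weight']:
    weight  lead_days   sku category  lead_days_minus_weight
0        6         24  C202    books                      18
1       30         14  B201     elec                     -16
3        1          5  D201     elec                       4
4       28         12  A101    books                     -16
5       39         24  C201    books                     -15
6       19         11  C202    books                      -8
7       37         11  D201     toys                     -26
8       40         25  B201    books                     -15
9       32         11  A101     toys                     -21
10      18         13  E101    books                      -5
12      48          8  A202     elec                     -40
13      18         16  A101     elec                      -2
14      42         14  B201     toys                     -28
group by sku, sum of lead_days_minus_weight:
sku
A101   -39
A202   -40
B201   -59
C201   -15
C202    10
D201   -22
E101    -5
Name: lead_days_minus_weight, dtype: int64
reset_index():
    sku  lead_days_minus_weight
0  A101                     -39
1  A202                     -40
2  B201                     -59
3  C201                     -15
4  C202                      10
5  D201                     -22
6  E101                      -5
take 5 rows with largest lead_days_minus_weight:
    sku  lead_days_minus_weight
4  C202                      10
6  E101                      -5
3  C201                     -15
5  D201                     -22
0  A101                     -39
So mean() = -14.2.

-14.2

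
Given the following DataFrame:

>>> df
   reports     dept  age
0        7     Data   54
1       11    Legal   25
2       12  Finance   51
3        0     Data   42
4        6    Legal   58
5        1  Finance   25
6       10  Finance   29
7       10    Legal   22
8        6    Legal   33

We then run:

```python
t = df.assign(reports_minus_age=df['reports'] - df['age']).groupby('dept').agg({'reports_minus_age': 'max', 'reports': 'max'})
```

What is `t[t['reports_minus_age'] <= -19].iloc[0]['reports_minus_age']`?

-42

add column reports_minus_age = df['reports'] - df['age']:
   reports     dept  age  reports_minus_age
0        7     Data   54                -47
1       11    Legal   25                -14
2       12  Finance   51                -39
3        0     Data   42                -42
4        6    Legal   58                -52
5        1  Finance   25                -24
6       10  Finance   29                -19
7       10    Legal   22                -12
8        6    Legal   33                -27
group by dept: max(reports_minus_age), max(reports):
         reports_minus_age  reports
dept                               
Data                   -42        7
Finance                -19       12
Legal                  -12       11
filter rows where reports_minus_age <= -19:
         reports_minus_age  reports
dept                               
Data                   -42        7
Finance                -19       12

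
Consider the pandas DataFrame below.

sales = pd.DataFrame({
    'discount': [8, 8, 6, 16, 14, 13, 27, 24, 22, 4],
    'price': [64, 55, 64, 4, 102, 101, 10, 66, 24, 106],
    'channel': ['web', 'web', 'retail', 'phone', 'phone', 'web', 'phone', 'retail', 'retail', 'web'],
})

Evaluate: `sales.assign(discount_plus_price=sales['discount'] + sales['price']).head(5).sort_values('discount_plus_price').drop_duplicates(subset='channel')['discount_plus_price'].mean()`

51.0

add column discount_plus_price = sales['discount'] + sales['price']:
   discount  price channel  discount_plus_price
0         8     64     web                   72
1         8     55     web                   63
2         6     64  retail                   70
3        16      4   phone                   20
4        14    102   phone                  116
5        13    101     web                  114
6        27     10   phone                   37
7        24     66  retail                   90
8        22     24  retail                   46
9         4    106     web                  110
take first 5 rows:
   discount  price channel  discount_plus_price
0         8     64     web                   72
1         8     55     web                   63
2         6     64  retail                   70
3        16      4   phone                   20
4        14    102   phone                  116
sort by discount_plus_price:
   discount  price channel  discount_plus_price
3        16      4   phone                   20
1         8     55     web                   63
2         6     64  retail                   70
0         8     64     web                   72
4        14    102   phone                  116
drop duplicate channel (keep=first):
   discount  price channel  discount_plus_price
3        16      4   phone                   20
1         8     55     web                   63
2         6     64  retail                   70
Taking the mean of column 'discount_plus_price' gives 51.0.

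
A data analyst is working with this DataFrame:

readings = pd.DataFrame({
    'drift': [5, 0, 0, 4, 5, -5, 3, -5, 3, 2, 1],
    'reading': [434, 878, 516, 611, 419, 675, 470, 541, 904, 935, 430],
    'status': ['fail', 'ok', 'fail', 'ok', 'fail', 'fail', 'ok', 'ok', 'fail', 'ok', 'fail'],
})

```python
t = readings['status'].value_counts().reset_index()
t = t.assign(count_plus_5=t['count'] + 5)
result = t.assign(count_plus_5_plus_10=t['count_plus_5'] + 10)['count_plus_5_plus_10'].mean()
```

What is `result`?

value_counts of status:
status
fail    6
ok      5
Name: count, dtype: int64
reset_index():
  status  count
0   fail      6
1     ok      5
add column count_plus_5 = t['count'] + 5:
  status  count  count_plus_5
0   fail      6            11
1     ok      5            10
add column count_plus_5_plus_10 = t['count_plus_5'] + 10:
  status  count  count_plus_5  count_plus_5_plus_10
0   fail      6            11                    21
1     ok      5            10                    20

20.5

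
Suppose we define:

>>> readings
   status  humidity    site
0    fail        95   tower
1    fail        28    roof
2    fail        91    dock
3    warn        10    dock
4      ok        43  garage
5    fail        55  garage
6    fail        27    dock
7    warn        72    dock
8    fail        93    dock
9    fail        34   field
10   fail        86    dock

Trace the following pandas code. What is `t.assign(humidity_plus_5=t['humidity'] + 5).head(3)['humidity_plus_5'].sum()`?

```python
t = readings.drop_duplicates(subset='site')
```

229

drop duplicate site (keep=first):
  status  humidity    site
0   fail        95   tower
1   fail        28    roof
2   fail        91    dock
4     ok        43  garage
9   fail        34   field
add column humidity_plus_5 = t['humidity'] + 5:
  status  humidity    site  humidity_plus_5
0   fail        95   tower              100
1   fail        28    roof               33
2   fail        91    dock               96
4     ok        43  garage               48
9   fail        34   field               39
take first 3 rows:
  status  humidity   site  humidity_plus_5
0   fail        95  tower              100
1   fail        28   roof               33
2   fail        91   dock               96
Taking the sum of column 'humidity_plus_5' gives 229.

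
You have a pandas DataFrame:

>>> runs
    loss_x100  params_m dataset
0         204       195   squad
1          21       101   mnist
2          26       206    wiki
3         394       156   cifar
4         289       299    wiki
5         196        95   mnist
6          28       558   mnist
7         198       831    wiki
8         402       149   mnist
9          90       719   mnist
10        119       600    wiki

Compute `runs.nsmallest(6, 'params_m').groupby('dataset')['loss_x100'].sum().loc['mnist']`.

take 6 rows with smallest params_m:
   loss_x100  params_m dataset
5        196        95   mnist
1         21       101   mnist
8        402       149   mnist
3        394       156   cifar
0        204       195   squad
2         26       206    wiki
group by dataset, sum of loss_x100:
dataset
cifar    394
mnist    619
squad    204
wiki      26
Name: loss_x100, dtype: int64

619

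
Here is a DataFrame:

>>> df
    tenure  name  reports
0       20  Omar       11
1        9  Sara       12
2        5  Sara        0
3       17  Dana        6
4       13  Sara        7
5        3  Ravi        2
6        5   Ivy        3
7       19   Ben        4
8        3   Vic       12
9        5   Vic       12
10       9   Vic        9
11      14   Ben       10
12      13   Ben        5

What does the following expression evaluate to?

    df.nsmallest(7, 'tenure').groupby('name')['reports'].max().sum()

29

take 7 rows with smallest tenure:
    tenure  name  reports
5        3  Ravi        2
8        3   Vic       12
2        5  Sara        0
6        5   Ivy        3
9        5   Vic       12
1        9  Sara       12
10       9   Vic        9
group by name, max of reports:
name
Ivy      3
Ravi     2
Sara    12
Vic     12
Name: reports, dtype: int64
Finally, sum of the resulting series = 29.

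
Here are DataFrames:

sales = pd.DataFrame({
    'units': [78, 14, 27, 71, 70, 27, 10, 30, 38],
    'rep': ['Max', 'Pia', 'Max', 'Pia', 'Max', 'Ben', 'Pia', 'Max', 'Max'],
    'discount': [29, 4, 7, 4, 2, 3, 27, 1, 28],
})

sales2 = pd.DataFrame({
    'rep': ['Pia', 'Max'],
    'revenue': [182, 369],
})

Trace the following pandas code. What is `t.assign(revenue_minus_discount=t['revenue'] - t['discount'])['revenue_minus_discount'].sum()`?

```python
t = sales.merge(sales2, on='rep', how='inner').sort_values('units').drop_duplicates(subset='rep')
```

517

merge on 'rep' (how='inner') → 8 rows:
   units  rep  discount  revenue
0     78  Max        29      369
1     14  Pia         4      182
2     27  Max         7      369
3     71  Pia         4      182
4     70  Max         2      369
5     10  Pia        27      182
6     30  Max         1      369
7     38  Max        28      369
sort by units:
   units  rep  discount  revenue
5     10  Pia        27      182
1     14  Pia         4      182
2     27  Max         7      369
6     30  Max         1      369
7     38  Max        28      369
4     70  Max         2      369
3     71  Pia         4      182
0     78  Max        29      369
drop duplicate rep (keep=first):
   units  rep  discount  revenue
5     10  Pia        27      182
2     27  Max         7      369
add column revenue_minus_discount = t['revenue'] - t['discount']:
   units  rep  discount  revenue  revenue_minus_discount
5     10  Pia        27      182                     155
2     27  Max         7      369                     362
Hence 517.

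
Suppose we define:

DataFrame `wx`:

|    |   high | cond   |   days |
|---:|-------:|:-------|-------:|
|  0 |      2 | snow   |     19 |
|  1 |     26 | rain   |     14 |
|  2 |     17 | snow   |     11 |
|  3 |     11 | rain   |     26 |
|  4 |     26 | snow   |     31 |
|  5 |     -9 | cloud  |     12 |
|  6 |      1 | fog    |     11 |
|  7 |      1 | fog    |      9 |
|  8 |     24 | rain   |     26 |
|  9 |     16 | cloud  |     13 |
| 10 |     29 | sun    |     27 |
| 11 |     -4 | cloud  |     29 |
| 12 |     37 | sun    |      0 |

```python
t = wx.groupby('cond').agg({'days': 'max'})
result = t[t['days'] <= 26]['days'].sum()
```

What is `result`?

group by cond, max of days:
       days
cond       
cloud    29
fog      11
rain     26
snow     31
sun      27
filter rows where days <= 26:
      days
cond      
fog     11
rain    26
Then the sum of column 'days': 37

37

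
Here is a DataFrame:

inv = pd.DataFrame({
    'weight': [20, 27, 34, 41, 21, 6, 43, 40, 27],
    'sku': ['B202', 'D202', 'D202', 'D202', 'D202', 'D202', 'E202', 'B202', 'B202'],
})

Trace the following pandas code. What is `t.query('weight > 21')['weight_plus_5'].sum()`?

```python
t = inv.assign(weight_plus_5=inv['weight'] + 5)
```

add column weight_plus_5 = inv['weight'] + 5:
   weight   sku  weight_plus_5
0      20  B202             25
1      27  D202             32
2      34  D202             39
3      41  D202             46
4      21  D202             26
5       6  D202             11
6      43  E202             48
7      40  B202             45
8      27  B202             32
filter rows where weight > 21:
   weight   sku  weight_plus_5
1      27  D202             32
2      34  D202             39
3      41  D202             46
6      43  E202             48
7      40  B202             45
8      27  B202             32
Hence 242.

242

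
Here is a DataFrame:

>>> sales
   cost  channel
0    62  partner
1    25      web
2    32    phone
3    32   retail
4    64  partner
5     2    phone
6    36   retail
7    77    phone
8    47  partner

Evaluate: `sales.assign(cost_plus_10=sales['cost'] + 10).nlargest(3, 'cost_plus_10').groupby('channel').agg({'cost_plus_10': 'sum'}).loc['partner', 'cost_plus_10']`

add column cost_plus_10 = sales['cost'] + 10:
   cost  channel  cost_plus_10
0    62  partner            72
1    25      web            35
2    32    phone            42
3    32   retail            42
4    64  partner            74
5     2    phone            12
6    36   retail            46
7    77    phone            87
8    47  partner            57
take 3 rows with largest cost_plus_10:
   cost  channel  cost_plus_10
7    77    phone            87
4    64  partner            74
0    62  partner            72
group by channel, sum of cost_plus_10:
         cost_plus_10
channel              
partner           146
phone              87
Then the value at row 'partner', column 'cost_plus_10': 146

146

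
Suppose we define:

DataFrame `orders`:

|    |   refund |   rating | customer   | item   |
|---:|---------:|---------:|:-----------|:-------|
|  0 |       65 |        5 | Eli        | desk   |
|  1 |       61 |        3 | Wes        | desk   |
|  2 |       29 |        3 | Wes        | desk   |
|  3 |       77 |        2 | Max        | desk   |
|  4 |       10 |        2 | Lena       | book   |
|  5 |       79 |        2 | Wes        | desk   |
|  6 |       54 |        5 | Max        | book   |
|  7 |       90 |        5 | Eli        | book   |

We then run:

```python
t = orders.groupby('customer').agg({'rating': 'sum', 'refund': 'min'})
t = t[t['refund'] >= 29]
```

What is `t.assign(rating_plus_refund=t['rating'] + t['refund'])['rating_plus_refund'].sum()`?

group by customer: sum(rating), min(refund):
          rating  refund
customer                
Eli           10      65
Lena           2      10
Max            7      54
Wes            8      29
filter rows where refund >= 29:
          rating  refund
customer                
Eli           10      65
Max            7      54
Wes            8      29
add column rating_plus_refund = t['rating'] + t['refund']:
          rating  refund  rating_plus_refund
customer                                    
Eli           10      65                  75
Max            7      54                  61
Wes            8      29                  37
Finally, sum of column 'rating_plus_refund' = 173.

173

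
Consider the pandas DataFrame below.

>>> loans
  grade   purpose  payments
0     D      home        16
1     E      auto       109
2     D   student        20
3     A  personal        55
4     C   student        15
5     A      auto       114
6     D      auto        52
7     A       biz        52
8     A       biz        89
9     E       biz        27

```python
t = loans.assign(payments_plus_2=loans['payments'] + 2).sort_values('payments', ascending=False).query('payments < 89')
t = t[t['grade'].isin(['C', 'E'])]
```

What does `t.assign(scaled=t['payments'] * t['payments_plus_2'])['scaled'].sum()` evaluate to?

1038

add column payments_plus_2 = loans['payments'] + 2:
  grade   purpose  payments  payments_plus_2
0     D      home        16               18
1     E      auto       109              111
2     D   student        20               22
3     A  personal        55               57
4     C   student        15               17
5     A      auto       114              116
6     D      auto        52               54
7     A       biz        52               54
8     A       biz        89               91
9     E       biz        27               29
sort by payments descending:
  grade   purpose  payments  payments_plus_2
5     A      auto       114              116
1     E      auto       109              111
8     A       biz        89               91
3     A  personal        55               57
6     D      auto        52               54
7     A       biz        52               54
9     E       biz        27               29
2     D   student        20               22
0     D      home        16               18
4     C   student        15               17
filter rows where payments < 89:
  grade   purpose  payments  payments_plus_2
3     A  personal        55               57
6     D      auto        52               54
7     A       biz        52               54
9     E       biz        27               29
2     D   student        20               22
0     D      home        16               18
4     C   student        15               17
filter rows where grade in ['C', 'E']:
  grade  purpose  payments  payments_plus_2
9     E      biz        27               29
4     C  student        15               17
add column scaled = t['payments'] * t['payments_plus_2']:
  grade  purpose  payments  payments_plus_2  scaled
9     E      biz        27               29     783
4     C  student        15               17     255
So sum() = 1038.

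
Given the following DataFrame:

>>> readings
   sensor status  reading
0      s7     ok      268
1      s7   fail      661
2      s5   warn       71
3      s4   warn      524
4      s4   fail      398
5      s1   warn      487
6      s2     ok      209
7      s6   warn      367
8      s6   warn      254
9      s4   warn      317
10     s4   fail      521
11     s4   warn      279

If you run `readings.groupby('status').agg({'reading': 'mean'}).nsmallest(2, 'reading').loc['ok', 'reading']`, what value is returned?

238.5

group by status, mean of reading:
           reading
status            
fail    526.666667
ok      238.500000
warn    328.428571
take 2 rows with smallest reading:
           reading
status            
ok      238.500000
warn    328.428571
So loc['ok', 'reading'] = 238.5.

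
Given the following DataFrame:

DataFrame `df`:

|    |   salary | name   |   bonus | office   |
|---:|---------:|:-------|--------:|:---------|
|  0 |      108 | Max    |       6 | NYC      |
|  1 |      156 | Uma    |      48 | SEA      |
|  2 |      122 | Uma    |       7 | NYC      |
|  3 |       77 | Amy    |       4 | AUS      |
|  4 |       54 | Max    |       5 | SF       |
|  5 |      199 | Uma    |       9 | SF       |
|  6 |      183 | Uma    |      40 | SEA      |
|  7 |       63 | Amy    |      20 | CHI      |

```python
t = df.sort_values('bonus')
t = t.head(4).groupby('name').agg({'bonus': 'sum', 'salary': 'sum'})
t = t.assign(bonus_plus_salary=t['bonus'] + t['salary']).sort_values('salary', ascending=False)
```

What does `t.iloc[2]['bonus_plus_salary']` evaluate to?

sort by bonus:
   salary name  bonus office
3      77  Amy      4    AUS
4      54  Max      5     SF
0     108  Max      6    NYC
2     122  Uma      7    NYC
5     199  Uma      9     SF
7      63  Amy     20    CHI
6     183  Uma     40    SEA
1     156  Uma     48    SEA
take first 4 rows:
   salary name  bonus office
3      77  Amy      4    AUS
4      54  Max      5     SF
0     108  Max      6    NYC
2     122  Uma      7    NYC
group by name: sum(bonus), sum(salary):
      bonus  salary
name               
Amy       4      77
Max      11     162
Uma       7     122
add column bonus_plus_salary = t['bonus'] + t['salary']:
      bonus  salary  bonus_plus_salary
name                                  
Amy       4      77                 81
Max      11     162                173
Uma       7     122                129
sort by salary descending:
      bonus  salary  bonus_plus_salary
name                                  
Max      11     162                173
Uma       7     122                129
Amy       4      77                 81
Finally, value at position 2, column 'bonus_plus_salary' = 81.

81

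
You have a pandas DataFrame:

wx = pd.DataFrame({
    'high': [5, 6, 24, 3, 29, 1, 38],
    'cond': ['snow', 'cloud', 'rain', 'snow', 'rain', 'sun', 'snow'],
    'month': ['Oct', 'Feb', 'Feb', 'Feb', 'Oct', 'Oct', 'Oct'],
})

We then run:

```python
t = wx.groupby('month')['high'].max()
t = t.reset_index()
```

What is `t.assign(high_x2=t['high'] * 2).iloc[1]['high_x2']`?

76

group by month, max of high:
month
Feb    24
Oct    38
Name: high, dtype: int64
reset_index():
  month  high
0   Feb    24
1   Oct    38
add column high_x2 = t['high'] * 2:
  month  high  high_x2
0   Feb    24       48
1   Oct    38       76
Then the value at position 1, column 'high_x2': 76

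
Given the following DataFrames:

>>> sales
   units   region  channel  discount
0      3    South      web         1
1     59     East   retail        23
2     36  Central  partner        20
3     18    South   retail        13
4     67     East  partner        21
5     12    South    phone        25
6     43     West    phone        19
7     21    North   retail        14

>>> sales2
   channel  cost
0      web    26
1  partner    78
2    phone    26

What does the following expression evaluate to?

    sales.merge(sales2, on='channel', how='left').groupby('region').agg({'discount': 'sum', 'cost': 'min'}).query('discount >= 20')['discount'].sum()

merge on 'channel' (how='left') → 8 rows:
   units   region  channel  discount  cost
0      3    South      web         1  26.0
1     59     East   retail        23   NaN
2     36  Central  partner        20  78.0
3     18    South   retail        13   NaN
4     67     East  partner        21  78.0
5     12    South    phone        25  26.0
6     43     West    phone        19  26.0
7     21    North   retail        14   NaN
group by region: sum(discount), min(cost):
         discount  cost
region                 
Central        20  78.0
East           44  78.0
North          14   NaN
South          39  26.0
West           19  26.0
filter rows where discount >= 20:
         discount  cost
region                 
Central        20  78.0
East           44  78.0
South          39  26.0
So sum() = 103.

103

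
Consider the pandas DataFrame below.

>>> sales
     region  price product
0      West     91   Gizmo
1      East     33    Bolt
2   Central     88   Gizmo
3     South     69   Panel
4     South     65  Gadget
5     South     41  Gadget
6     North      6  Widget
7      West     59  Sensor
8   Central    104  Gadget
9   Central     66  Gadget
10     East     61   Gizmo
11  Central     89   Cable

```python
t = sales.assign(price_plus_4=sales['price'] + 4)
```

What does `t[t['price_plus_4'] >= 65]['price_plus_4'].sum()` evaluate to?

665

add column price_plus_4 = sales['price'] + 4:
     region  price product  price_plus_4
0      West     91   Gizmo            95
1      East     33    Bolt            37
2   Central     88   Gizmo            92
3     South     69   Panel            73
4     South     65  Gadget            69
5     South     41  Gadget            45
6     North      6  Widget            10
7      West     59  Sensor            63
8   Central    104  Gadget           108
9   Central     66  Gadget            70
10     East     61   Gizmo            65
11  Central     89   Cable            93
filter rows where price_plus_4 >= 65:
     region  price product  price_plus_4
0      West     91   Gizmo            95
2   Central     88   Gizmo            92
3     South     69   Panel            73
4     South     65  Gadget            69
8   Central    104  Gadget           108
9   Central     66  Gadget            70
10     East     61   Gizmo            65
11  Central     89   Cable            93
Then the sum of column 'price_plus_4': 665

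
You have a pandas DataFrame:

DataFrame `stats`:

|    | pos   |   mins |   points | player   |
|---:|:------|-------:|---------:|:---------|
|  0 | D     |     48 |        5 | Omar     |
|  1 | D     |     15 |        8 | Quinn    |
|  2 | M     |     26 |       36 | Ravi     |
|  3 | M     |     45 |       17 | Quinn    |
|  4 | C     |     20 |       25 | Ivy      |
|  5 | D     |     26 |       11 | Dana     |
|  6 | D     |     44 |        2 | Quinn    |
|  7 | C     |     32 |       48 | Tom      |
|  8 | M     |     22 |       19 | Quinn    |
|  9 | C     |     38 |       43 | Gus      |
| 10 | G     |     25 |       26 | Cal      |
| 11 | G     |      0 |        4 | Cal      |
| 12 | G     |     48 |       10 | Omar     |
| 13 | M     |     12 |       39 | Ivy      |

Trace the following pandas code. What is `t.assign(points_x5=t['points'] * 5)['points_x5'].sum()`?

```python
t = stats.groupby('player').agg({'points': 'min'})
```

870

group by player, min of points:
        points
player        
Cal          4
Dana        11
Gus         43
Ivy         25
Omar         5
Quinn        2
Ravi        36
Tom         48
add column points_x5 = t['points'] * 5:
        points  points_x5
player                   
Cal          4         20
Dana        11         55
Gus         43        215
Ivy         25        125
Omar         5         25
Quinn        2         10
Ravi        36        180
Tom         48        240
Reading off the sum of column 'points_x5', we get 870.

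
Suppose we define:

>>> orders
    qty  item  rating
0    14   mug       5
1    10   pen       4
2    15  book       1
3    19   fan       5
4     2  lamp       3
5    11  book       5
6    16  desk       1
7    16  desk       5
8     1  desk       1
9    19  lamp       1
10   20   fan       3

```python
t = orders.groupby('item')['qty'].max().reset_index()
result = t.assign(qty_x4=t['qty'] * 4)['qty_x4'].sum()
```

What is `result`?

group by item, max of qty:
item
book    15
desk    16
fan     20
lamp    19
mug     14
pen     10
Name: qty, dtype: int64
reset_index():
   item  qty
0  book   15
1  desk   16
2   fan   20
3  lamp   19
4   mug   14
5   pen   10
add column qty_x4 = t['qty'] * 4:
   item  qty  qty_x4
0  book   15      60
1  desk   16      64
2   fan   20      80
3  lamp   19      76
4   mug   14      56
5   pen   10      40

376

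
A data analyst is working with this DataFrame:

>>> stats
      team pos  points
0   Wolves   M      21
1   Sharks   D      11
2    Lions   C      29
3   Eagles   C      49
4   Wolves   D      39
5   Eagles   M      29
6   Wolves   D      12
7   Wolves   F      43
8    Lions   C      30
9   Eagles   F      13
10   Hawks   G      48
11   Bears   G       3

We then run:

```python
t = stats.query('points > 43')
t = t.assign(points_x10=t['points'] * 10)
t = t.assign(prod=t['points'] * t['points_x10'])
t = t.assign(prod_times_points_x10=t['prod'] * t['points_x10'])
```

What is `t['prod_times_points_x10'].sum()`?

22824100

filter rows where points > 43:
      team pos  points
3   Eagles   C      49
10   Hawks   G      48
add column points_x10 = t['points'] * 10:
      team pos  points  points_x10
3   Eagles   C      49         490
10   Hawks   G      48         480
add column prod = t['points'] * t['points_x10']:
      team pos  points  points_x10   prod
3   Eagles   C      49         490  24010
10   Hawks   G      48         480  23040
add column prod_times_points_x10 = t['prod'] * t['points_x10']:
      team pos  points  points_x10   prod  prod_times_points_x10
3   Eagles   C      49         490  24010               11764900
10   Hawks   G      48         480  23040               11059200
Hence 22824100.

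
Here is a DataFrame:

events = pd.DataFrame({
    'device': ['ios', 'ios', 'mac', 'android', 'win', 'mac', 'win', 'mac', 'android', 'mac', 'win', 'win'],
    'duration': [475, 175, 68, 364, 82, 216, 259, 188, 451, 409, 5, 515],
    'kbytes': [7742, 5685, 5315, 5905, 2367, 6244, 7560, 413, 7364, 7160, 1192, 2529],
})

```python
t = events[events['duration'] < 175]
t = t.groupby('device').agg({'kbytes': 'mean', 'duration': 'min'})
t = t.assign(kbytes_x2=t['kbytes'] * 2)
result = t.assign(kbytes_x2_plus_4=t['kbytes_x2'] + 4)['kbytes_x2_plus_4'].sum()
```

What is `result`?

14197.0

filter rows where duration < 175:
   device  duration  kbytes
2     mac        68    5315
4     win        82    2367
10    win         5    1192
group by device: mean(kbytes), min(duration):
        kbytes  duration
device                  
mac     5315.0        68
win     1779.5         5
add column kbytes_x2 = t['kbytes'] * 2:
        kbytes  duration  kbytes_x2
device                             
mac     5315.0        68    10630.0
win     1779.5         5     3559.0
add column kbytes_x2_plus_4 = t['kbytes_x2'] + 4:
        kbytes  duration  kbytes_x2  kbytes_x2_plus_4
device                                               
mac     5315.0        68    10630.0           10634.0
win     1779.5         5     3559.0            3563.0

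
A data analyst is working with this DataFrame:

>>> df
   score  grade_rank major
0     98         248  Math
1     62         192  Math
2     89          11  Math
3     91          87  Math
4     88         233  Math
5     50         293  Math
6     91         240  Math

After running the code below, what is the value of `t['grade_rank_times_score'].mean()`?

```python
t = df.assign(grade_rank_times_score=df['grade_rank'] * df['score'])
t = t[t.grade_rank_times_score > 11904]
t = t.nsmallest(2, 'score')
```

add column grade_rank_times_score = df['grade_rank'] * df['score']:
   score  grade_rank major  grade_rank_times_score
0     98         248  Math                   24304
1     62         192  Math                   11904
2     89          11  Math                     979
3     91          87  Math                    7917
4     88         233  Math                   20504
5     50         293  Math                   14650
6     91         240  Math                   21840
filter rows where grade_rank_times_score > 11904:
   score  grade_rank major  grade_rank_times_score
0     98         248  Math                   24304
4     88         233  Math                   20504
5     50         293  Math                   14650
6     91         240  Math                   21840
take 2 rows with smallest score:
   score  grade_rank major  grade_rank_times_score
5     50         293  Math                   14650
4     88         233  Math                   20504

17577.0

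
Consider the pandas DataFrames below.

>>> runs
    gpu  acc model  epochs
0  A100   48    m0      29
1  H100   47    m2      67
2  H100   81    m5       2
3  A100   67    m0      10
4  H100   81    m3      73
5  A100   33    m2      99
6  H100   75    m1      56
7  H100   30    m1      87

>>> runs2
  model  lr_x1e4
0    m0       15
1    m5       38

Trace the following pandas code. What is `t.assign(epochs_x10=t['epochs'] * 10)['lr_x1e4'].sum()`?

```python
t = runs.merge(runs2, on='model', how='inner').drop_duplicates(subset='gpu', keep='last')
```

merge on 'model' (how='inner') → 3 rows:
    gpu  acc model  epochs  lr_x1e4
0  A100   48    m0      29       15
1  H100   81    m5       2       38
2  A100   67    m0      10       15
drop duplicate gpu (keep=last):
    gpu  acc model  epochs  lr_x1e4
1  H100   81    m5       2       38
2  A100   67    m0      10       15
add column epochs_x10 = t['epochs'] * 10:
    gpu  acc model  epochs  lr_x1e4  epochs_x10
1  H100   81    m5       2       38          20
2  A100   67    m0      10       15         100
Reading off the sum of column 'lr_x1e4', we get 53.

53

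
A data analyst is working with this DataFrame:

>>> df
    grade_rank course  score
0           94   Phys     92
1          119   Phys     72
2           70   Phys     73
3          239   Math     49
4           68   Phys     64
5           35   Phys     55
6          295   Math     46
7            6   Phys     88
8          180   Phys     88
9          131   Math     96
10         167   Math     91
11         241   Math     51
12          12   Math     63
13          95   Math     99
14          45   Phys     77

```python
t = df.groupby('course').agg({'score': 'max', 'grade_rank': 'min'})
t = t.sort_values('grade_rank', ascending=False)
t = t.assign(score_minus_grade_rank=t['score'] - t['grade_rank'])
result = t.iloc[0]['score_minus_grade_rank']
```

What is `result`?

87

group by course: max(score), min(grade_rank):
        score  grade_rank
course                   
Math       99          12
Phys       92           6
sort by grade_rank descending:
        score  grade_rank
course                   
Math       99          12
Phys       92           6
add column score_minus_grade_rank = t['score'] - t['grade_rank']:
        score  grade_rank  score_minus_grade_rank
course                                           
Math       99          12                      87
Phys       92           6                      86
So iloc[0]['score_minus_grade_rank'] = 87.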